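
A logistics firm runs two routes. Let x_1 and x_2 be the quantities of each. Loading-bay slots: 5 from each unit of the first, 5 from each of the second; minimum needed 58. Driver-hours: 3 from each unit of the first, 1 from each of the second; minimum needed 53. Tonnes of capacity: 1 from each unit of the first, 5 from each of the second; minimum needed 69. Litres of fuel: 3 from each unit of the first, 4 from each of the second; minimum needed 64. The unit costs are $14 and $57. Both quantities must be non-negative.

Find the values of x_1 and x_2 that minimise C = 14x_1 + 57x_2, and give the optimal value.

Vertices and C = 14x_1 + 57x_2:
  (0, 53) → C = 3021
  (69, 0) → C = 966
  (14, 11) → C = 823
The feasible region is unbounded (it extends along (0, 1), (1, 0)), but C strictly increases along every unbounded feasible direction, so there is no improving ray and the minimum is attained at a vertex.

At the optimal vertex, 3x_1 + x_2 = 53 and x_1 + 5x_2 = 69.
Solving simultaneously gives x_1 = 14, x_2 = 11.

x_1 = 14, x_2 = 11, minimum C = 823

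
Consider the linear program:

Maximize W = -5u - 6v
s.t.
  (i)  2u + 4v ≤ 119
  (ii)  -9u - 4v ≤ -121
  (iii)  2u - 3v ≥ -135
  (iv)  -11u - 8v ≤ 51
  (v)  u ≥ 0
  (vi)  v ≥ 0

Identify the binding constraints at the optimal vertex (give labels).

Feasible corners and W = -5u - 6v:
  (2/7, 829/28) → W = -2507/14
  (119/2, 0) → W = -595/2
  (121/9, 0) → W = -605/9

The maximum is at (121/9, 0). Substituting into each constraint, equality holds for (ii) and (vi); the remaining constraints have slack.

(ii) and (vi)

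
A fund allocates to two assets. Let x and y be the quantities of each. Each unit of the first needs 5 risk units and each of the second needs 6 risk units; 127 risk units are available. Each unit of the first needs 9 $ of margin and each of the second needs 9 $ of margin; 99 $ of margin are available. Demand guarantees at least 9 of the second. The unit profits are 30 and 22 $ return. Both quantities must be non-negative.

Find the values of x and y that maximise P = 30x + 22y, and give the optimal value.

x = 2, y = 9, maximum P = 258

Feasible corners and P = 30x + 22y:
  (0, 11) → P = 242
  (0, 9) → P = 198
  (2, 9) → P = 258

The binding constraints are 9x + 9y = 99 and y = 9.
Solving simultaneously gives x = 2, y = 9.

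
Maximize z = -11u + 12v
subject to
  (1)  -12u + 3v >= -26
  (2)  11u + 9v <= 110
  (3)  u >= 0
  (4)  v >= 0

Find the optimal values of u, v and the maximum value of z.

Vertices and z = -11u + 12v:
  (4, 22/3) → z = 44
  (13/6, 0) → z = -143/6
  (0, 110/9) → z = 440/3
  (0, 0) → z = 0

u = 0, v = 110/9, maximum z = 440/3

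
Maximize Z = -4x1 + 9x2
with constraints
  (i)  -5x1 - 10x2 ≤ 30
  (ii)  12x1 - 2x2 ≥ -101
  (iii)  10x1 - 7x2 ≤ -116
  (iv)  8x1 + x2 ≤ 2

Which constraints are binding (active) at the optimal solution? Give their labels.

(ii) and (iv)

Extreme points and Z = -4x1 + 9x2:
  (-475/64, 191/32) → Z = 2669/32
  (-97/28, 208/7) → Z = 1969/7
  (-17/11, 158/11) → Z = 1490/11

The maximum is at (-97/28, 208/7). Substituting into each constraint, equality holds for (ii) and (iv); the remaining constraints have slack.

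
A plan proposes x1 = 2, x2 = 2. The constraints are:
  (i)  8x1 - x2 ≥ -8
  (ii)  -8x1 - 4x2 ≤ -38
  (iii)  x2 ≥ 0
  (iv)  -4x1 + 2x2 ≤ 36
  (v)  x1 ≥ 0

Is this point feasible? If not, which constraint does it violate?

not feasible — violates (ii)

Constraint (ii): -8x1 - 4x2 = -24, which is not ≤ -38. All other constraints are satisfied.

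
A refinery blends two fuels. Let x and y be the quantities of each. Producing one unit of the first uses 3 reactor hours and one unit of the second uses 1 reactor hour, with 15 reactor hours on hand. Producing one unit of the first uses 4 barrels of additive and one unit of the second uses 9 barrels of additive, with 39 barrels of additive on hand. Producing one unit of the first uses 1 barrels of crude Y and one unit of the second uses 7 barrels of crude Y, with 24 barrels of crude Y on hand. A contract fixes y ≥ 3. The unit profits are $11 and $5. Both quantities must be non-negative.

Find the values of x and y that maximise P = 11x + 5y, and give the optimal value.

x = 3, y = 3, maximum P = 48

Vertices and P = 11x + 5y:
  (0, 24/7) → P = 120/7
  (0, 3) → P = 15
  (3, 3) → P = 48

The optimum lies where 4x + 9y = 39 and x + 7y = 24.
Solving simultaneously gives x = 3, y = 3.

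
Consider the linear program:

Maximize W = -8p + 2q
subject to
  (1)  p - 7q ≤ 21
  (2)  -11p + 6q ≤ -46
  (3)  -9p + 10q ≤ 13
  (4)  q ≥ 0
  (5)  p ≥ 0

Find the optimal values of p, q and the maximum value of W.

p = 46/11, q = 0, maximum W = -368/11

Vertices and W = -8p + 2q:
  (21, 0) → W = -168
  (269/28, 557/56) → W = -1595/28
  (46/11, 0) → W = -368/11
The feasible region is unbounded (it extends along (7, 1), (10, 9)), but W strictly decreases along every unbounded feasible direction, so there is no improving ray and the maximum is attained at a vertex.

The binding constraints are -11p + 6q = -46 and q = 0.
Solving simultaneously gives p = 46/11, q = 0.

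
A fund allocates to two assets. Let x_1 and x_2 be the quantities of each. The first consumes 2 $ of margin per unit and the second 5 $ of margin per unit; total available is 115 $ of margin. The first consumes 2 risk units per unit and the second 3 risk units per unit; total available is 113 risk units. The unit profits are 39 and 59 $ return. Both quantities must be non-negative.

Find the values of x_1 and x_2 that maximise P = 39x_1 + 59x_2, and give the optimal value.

x_1 = 55, x_2 = 1, maximum P = 2204

Corner points and P = 39x_1 + 59x_2:
  (0, 0) → P = 0
  (0, 23) → P = 1357
  (113/2, 0) → P = 4407/2
  (55, 1) → P = 2204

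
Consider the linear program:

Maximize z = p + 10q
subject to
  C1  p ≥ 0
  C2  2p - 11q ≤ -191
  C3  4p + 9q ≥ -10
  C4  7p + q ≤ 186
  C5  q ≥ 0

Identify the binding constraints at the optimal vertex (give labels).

Extreme points and z = p + 10q:
  (0, 191/11) → z = 1910/11
  (0, 186) → z = 1860
  (1855/79, 1709/79) → z = 18945/79

The maximum is at (0, 186). Substituting into each constraint, equality holds for C1 and C4; the remaining constraints have slack.

C1 and C4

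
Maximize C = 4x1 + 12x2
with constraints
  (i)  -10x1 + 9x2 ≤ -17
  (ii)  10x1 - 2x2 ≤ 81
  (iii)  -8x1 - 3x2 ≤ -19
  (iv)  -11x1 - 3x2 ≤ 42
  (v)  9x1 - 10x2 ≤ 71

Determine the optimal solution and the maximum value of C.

Feasible corners and C = 4x1 + 12x2:
  (139/14, 64/7) → C = 1046/7
  (37/17, 9/17) → C = 256/17
  (334/41, 19/82) → C = 1450/41
  (403/107, -397/107) → C = -3152/107

The optimum lies where -10x1 + 9x2 = -17 and 10x1 - 2x2 = 81.
Solving simultaneously gives x1 = 139/14, x2 = 64/7.

x1 = 139/14, x2 = 64/7, maximum C = 1046/7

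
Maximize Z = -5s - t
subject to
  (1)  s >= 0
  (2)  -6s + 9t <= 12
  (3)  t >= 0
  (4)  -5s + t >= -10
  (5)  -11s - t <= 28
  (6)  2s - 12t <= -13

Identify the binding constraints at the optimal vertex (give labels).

(1) and (6)

Extreme points and Z = -5s - t:
  (0, 4/3) → Z = -4/3
  (0, 13/12) → Z = -13/12
  (34/13, 40/13) → Z = -210/13
  (133/58, 85/58) → Z = -375/29

The maximum is at (0, 13/12). Substituting into each constraint, equality holds for (1) and (6); the remaining constraints have slack.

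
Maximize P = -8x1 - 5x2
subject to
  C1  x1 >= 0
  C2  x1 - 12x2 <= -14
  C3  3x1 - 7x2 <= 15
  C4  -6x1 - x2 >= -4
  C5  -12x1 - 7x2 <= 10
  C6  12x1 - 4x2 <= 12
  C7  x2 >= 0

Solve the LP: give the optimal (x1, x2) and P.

Extreme points and P = -8x1 - 5x2:
  (0, 7/6) → P = -35/6
  (0, 4) → P = -20
  (34/73, 88/73) → P = -712/73

x1 = 0, x2 = 7/6, maximum P = -35/6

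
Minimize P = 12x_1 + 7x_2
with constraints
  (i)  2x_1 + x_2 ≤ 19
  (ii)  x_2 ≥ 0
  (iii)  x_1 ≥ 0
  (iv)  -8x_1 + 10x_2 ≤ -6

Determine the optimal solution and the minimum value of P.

Extreme points and P = 12x_1 + 7x_2:
  (19/2, 0) → P = 114
  (7, 5) → P = 119
  (3/4, 0) → P = 9

x_1 = 3/4, x_2 = 0, minimum P = 9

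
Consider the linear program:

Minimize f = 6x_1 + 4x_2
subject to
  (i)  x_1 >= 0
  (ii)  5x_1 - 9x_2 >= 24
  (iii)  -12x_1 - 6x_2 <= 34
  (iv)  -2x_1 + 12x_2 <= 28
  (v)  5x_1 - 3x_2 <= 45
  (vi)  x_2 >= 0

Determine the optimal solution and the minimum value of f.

Corner points and f = 6x_1 + 4x_2:
  (111/10, 7/2) → f = 403/5
  (24/5, 0) → f = 144/5
  (9, 0) → f = 54

x_1 = 24/5, x_2 = 0, minimum f = 144/5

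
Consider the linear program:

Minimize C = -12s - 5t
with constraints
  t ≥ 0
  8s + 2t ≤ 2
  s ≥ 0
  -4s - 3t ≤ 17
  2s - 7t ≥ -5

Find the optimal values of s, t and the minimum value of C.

s = 1/15, t = 11/15, minimum C = -67/15

Corner points and C = -12s - 5t:
  (1/4, 0) → C = -3
  (0, 0) → C = 0
  (1/15, 11/15) → C = -67/15
  (0, 5/7) → C = -25/7

The optimum lies where 8s + 2t = 2 and 2s - 7t = -5.
Solving simultaneously gives s = 1/15, t = 11/15.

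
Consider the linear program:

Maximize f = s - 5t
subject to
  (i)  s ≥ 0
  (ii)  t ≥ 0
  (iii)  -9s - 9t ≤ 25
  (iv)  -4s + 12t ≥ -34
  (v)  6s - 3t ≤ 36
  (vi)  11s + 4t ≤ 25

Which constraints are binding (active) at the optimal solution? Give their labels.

(ii) and (vi)

Feasible corners and f = s - 5t:
  (0, 0) → f = 0
  (0, 25/4) → f = -125/4
  (25/11, 0) → f = 25/11

The maximum is at (25/11, 0). Substituting into each constraint, equality holds for (ii) and (vi); the remaining constraints have slack.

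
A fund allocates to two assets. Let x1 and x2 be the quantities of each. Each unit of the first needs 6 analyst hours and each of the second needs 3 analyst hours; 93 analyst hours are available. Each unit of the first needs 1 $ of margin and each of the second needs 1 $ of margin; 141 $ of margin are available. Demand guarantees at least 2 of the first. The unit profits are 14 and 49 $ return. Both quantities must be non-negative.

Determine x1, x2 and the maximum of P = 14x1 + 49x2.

Extreme points and P = 14x1 + 49x2:
  (31/2, 0) → P = 217
  (2, 0) → P = 28
  (2, 27) → P = 1351

At the optimal vertex, 6x1 + 3x2 = 93 and x1 = 2.
Solving simultaneously gives x1 = 2, x2 = 27.

x1 = 2, x2 = 27, maximum P = 1351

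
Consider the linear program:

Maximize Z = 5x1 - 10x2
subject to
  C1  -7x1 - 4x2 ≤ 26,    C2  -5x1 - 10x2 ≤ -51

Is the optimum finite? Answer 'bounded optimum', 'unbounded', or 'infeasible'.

From the feasible point (-232/25, 487/50), moving in the direction (10, -5) keeps every constraint satisfied while Z increases without bound.

unbounded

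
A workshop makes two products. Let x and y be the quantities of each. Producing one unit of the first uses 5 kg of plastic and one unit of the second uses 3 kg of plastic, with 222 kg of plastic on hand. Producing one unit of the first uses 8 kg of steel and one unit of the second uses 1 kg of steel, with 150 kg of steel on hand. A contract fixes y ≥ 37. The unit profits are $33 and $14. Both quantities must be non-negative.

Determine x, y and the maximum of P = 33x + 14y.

Vertices and P = 33x + 14y:
  (0, 74) → P = 1036
  (0, 37) → P = 518
  (12, 54) → P = 1152
  (113/8, 37) → P = 7873/8

The binding constraints are 5x + 3y = 222 and 8x + y = 150.
Solving simultaneously gives x = 12, y = 54.

x = 12, y = 54, maximum P = 1152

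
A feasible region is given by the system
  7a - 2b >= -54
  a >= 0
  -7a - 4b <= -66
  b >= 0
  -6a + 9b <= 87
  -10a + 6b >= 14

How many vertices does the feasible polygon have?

3

Pairwise boundary intersections that survive every other constraint:
  (82/29, 335/29)
  (170/41, 379/41)
  (22/3, 131/9)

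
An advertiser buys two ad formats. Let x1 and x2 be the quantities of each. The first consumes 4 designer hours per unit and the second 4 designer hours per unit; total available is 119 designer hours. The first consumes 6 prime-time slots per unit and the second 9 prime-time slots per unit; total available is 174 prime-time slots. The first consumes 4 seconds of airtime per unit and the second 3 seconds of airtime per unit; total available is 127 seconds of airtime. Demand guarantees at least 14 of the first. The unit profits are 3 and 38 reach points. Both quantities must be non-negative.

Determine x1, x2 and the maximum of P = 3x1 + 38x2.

Vertices and P = 3x1 + 38x2:
  (29, 0) → P = 87
  (14, 0) → P = 42
  (14, 10) → P = 422

At the optimal vertex, 6x1 + 9x2 = 174 and x1 = 14.
Solving simultaneously gives x1 = 14, x2 = 10.

x1 = 14, x2 = 10, maximum P = 422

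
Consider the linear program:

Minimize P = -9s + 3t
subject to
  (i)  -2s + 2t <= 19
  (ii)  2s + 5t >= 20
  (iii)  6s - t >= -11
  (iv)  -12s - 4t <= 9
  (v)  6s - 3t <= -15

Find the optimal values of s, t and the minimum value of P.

s = 9/2, t = 14, minimum P = 3/2

Corner points and P = -9s + 3t:
  (-3/10, 46/5) → P = 303/10
  (9/2, 14) → P = 3/2
  (-35/32, 71/16) → P = 741/32
  (-5/12, 25/6) → P = 65/4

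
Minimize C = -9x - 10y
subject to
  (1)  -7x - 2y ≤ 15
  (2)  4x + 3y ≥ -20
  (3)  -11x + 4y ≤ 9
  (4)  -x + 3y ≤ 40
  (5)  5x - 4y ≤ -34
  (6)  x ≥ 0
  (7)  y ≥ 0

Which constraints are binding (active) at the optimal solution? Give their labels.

(4) and (5)

Feasible corners and C = -9x - 10y:
  (133/29, 431/29) → C = -5507/29
  (25/6, 329/24) → C = -2095/12
  (58/11, 166/11) → C = -2182/11

The minimum is at (58/11, 166/11). Substituting into each constraint, equality holds for (4) and (5); the remaining constraints have slack.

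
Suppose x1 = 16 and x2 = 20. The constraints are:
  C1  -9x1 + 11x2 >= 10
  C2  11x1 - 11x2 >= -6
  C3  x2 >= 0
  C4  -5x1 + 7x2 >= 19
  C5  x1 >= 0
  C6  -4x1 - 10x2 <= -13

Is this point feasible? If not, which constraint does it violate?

not feasible — violates C2

Constraint C2: 11x1 - 11x2 = -44, which is not ≥ -6. All other constraints are satisfied.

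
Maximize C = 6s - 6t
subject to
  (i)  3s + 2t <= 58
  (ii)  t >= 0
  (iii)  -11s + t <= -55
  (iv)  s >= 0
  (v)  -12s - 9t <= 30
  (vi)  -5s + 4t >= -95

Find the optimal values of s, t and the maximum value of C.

Corner points and C = 6s - 6t:
  (168/25, 473/25) → C = -366/5
  (211/11, 5/22) → C = 1251/11
  (5, 0) → C = 30
  (19, 0) → C = 114

The binding constraints are t = 0 and -5s + 4t = -95.
Solving simultaneously gives s = 19, t = 0.

s = 19, t = 0, maximum C = 114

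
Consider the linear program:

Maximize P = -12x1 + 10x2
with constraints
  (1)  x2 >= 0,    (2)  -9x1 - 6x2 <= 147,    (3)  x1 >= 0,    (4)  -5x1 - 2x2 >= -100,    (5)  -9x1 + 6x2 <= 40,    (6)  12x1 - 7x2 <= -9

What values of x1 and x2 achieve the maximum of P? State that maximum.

x1 = 65/6, x2 = 275/12, maximum P = 595/6

Corner points and P = -12x1 + 10x2:
  (0, 20/3) → P = 200/3
  (0, 9/7) → P = 90/7
  (65/6, 275/12) → P = 595/6
  (682/59, 1245/59) → P = 4266/59

At the optimal vertex, -5x1 - 2x2 = -100 and -9x1 + 6x2 = 40.
Solving simultaneously gives x1 = 65/6, x2 = 275/12.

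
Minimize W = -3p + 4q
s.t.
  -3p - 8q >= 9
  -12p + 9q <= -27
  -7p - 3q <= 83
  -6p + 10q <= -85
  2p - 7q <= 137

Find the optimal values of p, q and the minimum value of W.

Feasible corners and W = -3p + 4q:
  (295/39, -103/26) → W = -501/13
  (1033/37, -429/37) → W = -4815/37
  (-575/88, -1093/88) → W = -2647/88
  (-34/11, -225/11) → W = -798/11

p = 1033/37, q = -429/37, minimum W = -4815/37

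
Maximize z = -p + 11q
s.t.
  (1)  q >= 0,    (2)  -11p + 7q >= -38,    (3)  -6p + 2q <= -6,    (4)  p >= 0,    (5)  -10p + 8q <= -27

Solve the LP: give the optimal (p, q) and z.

p = 115/18, q = 83/18, maximum z = 133/3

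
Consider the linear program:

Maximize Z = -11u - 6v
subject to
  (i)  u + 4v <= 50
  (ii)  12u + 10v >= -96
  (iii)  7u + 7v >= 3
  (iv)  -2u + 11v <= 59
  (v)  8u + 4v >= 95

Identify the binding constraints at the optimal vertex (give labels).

Feasible corners and Z = -11u - 6v:
  (314/19, 159/19) → Z = -232
  (653/28, -641/28) → Z = -3337/28
  (809/96, 331/48) → Z = -12871/96
The feasible region is unbounded (it extends along (1, -1), (4, -1)), but Z strictly decreases along every unbounded feasible direction, so there is no improving ray and the maximum is attained at a vertex.

The maximum is at (653/28, -641/28). Substituting into each constraint, equality holds for (iii) and (v); the remaining constraints have slack.

(iii) and (v)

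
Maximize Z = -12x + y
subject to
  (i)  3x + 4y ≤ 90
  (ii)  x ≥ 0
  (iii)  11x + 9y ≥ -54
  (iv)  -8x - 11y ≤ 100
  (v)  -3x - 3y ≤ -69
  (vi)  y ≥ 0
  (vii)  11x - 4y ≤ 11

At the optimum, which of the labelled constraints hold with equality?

(i) and (v)

Vertices and Z = -12x + y:
  (2, 21) → Z = -3
  (101/14, 957/56) → Z = -3891/56
  (103/15, 242/15) → Z = -994/15

The maximum is at (2, 21). Substituting into each constraint, equality holds for (i) and (v); the remaining constraints have slack.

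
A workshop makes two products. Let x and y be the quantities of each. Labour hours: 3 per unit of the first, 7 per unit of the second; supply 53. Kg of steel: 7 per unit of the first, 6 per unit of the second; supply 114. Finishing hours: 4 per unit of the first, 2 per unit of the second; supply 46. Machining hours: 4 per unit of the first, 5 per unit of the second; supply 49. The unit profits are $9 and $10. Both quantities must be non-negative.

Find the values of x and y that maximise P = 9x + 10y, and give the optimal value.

Feasible corners and P = 9x + 10y:
  (0, 0) → P = 0
  (0, 53/7) → P = 530/7
  (23/2, 0) → P = 207/2
  (6, 5) → P = 104
  (11, 1) → P = 109

x = 11, y = 1, maximum P = 109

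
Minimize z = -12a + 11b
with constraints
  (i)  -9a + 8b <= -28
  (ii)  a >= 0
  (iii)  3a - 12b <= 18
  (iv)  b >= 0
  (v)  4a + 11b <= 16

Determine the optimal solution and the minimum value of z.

a = 4, b = 0, minimum z = -48

Corner points and z = -12a + 11b:
  (28/9, 0) → z = -112/3
  (436/131, 32/131) → z = -4880/131
  (4, 0) → z = -48

At the optimal vertex, b = 0 and 4a + 11b = 16.
Solving simultaneously gives a = 4, b = 0.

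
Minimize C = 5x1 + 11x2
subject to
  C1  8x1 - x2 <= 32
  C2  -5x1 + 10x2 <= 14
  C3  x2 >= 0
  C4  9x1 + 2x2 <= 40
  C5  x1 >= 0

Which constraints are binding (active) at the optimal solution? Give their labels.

Vertices and C = 5x1 + 11x2:
  (4, 0) → C = 20
  (104/25, 32/25) → C = 872/25
  (93/25, 163/50) → C = 2723/50
  (0, 7/5) → C = 77/5
  (0, 0) → C = 0

The minimum is at (0, 0). Substituting into each constraint, equality holds for C3 and C5; the remaining constraints have slack.

C3 and C5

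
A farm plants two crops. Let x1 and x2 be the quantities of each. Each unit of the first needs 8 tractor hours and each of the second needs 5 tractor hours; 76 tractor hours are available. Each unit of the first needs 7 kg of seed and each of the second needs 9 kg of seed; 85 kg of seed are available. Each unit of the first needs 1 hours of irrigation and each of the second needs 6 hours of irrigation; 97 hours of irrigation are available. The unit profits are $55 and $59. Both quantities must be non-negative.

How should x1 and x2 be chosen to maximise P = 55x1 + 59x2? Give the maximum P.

x1 = 7, x2 = 4, maximum P = 621

Vertices and P = 55x1 + 59x2:
  (0, 0) → P = 0
  (0, 85/9) → P = 5015/9
  (19/2, 0) → P = 1045/2
  (7, 4) → P = 621

At the optimal vertex, 8x1 + 5x2 = 76 and 7x1 + 9x2 = 85.
Solving simultaneously gives x1 = 7, x2 = 4.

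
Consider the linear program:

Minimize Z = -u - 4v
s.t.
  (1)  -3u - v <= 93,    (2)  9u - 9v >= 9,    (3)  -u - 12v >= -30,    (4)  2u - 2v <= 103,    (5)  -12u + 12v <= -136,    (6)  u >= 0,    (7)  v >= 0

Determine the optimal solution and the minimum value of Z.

Vertices and Z = -u - 4v:
  (166/13, 56/39) → Z = -722/39
  (30, 0) → Z = -30
  (34/3, 0) → Z = -34/3

At the optimal vertex, -u - 12v = -30 and v = 0.
Solving simultaneously gives u = 30, v = 0.

u = 30, v = 0, minimum Z = -30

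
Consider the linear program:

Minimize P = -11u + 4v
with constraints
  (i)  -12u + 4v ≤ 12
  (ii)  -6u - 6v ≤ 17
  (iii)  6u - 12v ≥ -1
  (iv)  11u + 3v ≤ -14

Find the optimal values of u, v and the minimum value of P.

u = -11/16, v = -103/48, minimum P = -49/48

Extreme points and P = -11u + 4v:
  (-35/24, -11/8) → P = 253/24
  (-7/6, -1/2) → P = 65/6
  (-11/16, -103/48) → P = -49/48
  (-57/50, -73/150) → P = 1589/150

The optimum lies where -6u - 6v = 17 and 11u + 3v = -14.
Solving simultaneously gives u = -11/16, v = -103/48.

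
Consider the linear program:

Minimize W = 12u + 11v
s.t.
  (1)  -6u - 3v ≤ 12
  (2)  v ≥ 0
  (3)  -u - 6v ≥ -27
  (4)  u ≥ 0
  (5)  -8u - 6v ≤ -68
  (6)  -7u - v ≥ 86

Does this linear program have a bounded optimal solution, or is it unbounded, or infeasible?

The boundaries v = 0 and -u - 6v = -27 meet at (27, 0), but that point violates -7u - v ≥ 86. Every candidate vertex is excluded by some other constraint, so the feasible region is empty.

infeasible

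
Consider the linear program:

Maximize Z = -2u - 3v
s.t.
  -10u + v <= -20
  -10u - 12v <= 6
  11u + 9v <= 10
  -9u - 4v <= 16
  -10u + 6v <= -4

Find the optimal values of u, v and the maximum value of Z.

Extreme points and Z = -2u - 3v:
  (9/5, -2) → Z = 12/5
  (190/101, -120/101) → Z = -20/101
  (29/7, -83/21) → Z = 25/7

u = 29/7, v = -83/21, maximum Z = 25/7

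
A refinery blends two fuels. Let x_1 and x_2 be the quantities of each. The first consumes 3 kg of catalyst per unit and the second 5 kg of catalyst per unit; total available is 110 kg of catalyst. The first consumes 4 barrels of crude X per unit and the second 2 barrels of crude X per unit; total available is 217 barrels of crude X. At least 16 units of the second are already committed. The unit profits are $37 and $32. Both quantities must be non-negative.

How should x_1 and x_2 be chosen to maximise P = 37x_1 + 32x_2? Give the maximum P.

At the optimal vertex, 3x_1 + 5x_2 = 110 and x_2 = 16.
Solving simultaneously gives x_1 = 10, x_2 = 16.

x_1 = 10, x_2 = 16, maximum P = 882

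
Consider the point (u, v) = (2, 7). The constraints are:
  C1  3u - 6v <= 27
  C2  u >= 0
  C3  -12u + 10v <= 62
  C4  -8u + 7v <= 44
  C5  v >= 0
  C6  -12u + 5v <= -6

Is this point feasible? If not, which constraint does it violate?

Constraint C6: -12u + 5v = 11, which is not ≤ -6. All other constraints are satisfied.

not feasible — violates C6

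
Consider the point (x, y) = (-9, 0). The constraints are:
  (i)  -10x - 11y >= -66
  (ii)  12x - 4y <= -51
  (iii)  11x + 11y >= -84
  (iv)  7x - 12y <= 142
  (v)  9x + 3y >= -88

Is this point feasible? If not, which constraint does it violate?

not feasible — violates (iii)

Constraint (iii): 11x + 11y = -99, which is not ≥ -84. All other constraints are satisfied.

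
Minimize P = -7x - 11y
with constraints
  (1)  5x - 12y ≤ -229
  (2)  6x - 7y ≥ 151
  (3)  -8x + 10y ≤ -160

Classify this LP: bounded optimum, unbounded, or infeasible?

From the feasible point (3415/37, 2129/37), moving in the direction (10, 8) keeps every constraint satisfied while P decreases without bound.

unbounded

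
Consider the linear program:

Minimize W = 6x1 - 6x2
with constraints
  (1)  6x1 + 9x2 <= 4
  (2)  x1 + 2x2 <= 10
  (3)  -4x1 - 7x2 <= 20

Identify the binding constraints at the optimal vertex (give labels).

Extreme points and W = 6x1 - 6x2:
  (-82/3, 56/3) → W = -276
  (104/3, -68/3) → W = 344
  (-110, 60) → W = -1020

The minimum is at (-110, 60). Substituting into each constraint, equality holds for (2) and (3); the remaining constraints have slack.

(2) and (3)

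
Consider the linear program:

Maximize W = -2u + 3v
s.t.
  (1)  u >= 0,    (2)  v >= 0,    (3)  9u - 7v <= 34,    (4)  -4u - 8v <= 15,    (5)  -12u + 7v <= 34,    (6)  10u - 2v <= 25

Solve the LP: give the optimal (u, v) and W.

u = 243/46, v = 320/23, maximum W = 717/23

Vertices and W = -2u + 3v:
  (0, 0) → W = 0
  (0, 34/7) → W = 102/7
  (5/2, 0) → W = -5
  (243/46, 320/23) → W = 717/23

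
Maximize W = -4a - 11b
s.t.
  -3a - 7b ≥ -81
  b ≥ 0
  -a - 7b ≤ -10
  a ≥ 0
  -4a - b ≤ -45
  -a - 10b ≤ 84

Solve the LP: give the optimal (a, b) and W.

The optimum lies where b = 0 and -4a - b = -45.
Solving simultaneously gives a = 45/4, b = 0.

a = 45/4, b = 0, maximum W = -45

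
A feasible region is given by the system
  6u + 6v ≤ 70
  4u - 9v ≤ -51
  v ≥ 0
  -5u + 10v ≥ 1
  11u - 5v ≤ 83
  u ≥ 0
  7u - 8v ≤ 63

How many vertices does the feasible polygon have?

3

Pairwise boundary intersections that survive every other constraint:
  (54/13, 293/39)
  (0, 35/3)
  (0, 17/3)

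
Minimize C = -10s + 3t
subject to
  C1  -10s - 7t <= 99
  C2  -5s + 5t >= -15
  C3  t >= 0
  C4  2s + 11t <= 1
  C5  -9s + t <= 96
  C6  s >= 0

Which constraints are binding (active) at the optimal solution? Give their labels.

Corner points and C = -10s + 3t:
  (1/2, 0) → C = -5
  (0, 0) → C = 0
  (0, 1/11) → C = 3/11

The minimum is at (1/2, 0). Substituting into each constraint, equality holds for C3 and C4; the remaining constraints have slack.

C3 and C4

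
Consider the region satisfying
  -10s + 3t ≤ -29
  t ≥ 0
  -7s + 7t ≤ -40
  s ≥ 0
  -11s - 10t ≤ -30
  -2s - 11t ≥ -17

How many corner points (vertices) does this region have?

Of the 15 pairwise boundary intersections, those satisfying every inequality are:
  (40/7, 0)
  (17/2, 0)
  (43/7, 3/7)

3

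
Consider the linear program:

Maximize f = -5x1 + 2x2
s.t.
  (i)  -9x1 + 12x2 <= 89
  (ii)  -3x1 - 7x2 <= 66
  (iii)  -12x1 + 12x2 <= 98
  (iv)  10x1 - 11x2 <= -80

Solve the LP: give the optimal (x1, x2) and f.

x1 = -59/6, x2 = -5/3, maximum f = 275/6

Feasible corners and f = -5x1 + 2x2:
  (-3, 31/6) → f = 76/3
  (19/21, 170/21) → f = 35/3
  (-59/6, -5/3) → f = 275/6

The optimum lies where -12x1 + 12x2 = 98 and 10x1 - 11x2 = -80.
Solving simultaneously gives x1 = -59/6, x2 = -5/3.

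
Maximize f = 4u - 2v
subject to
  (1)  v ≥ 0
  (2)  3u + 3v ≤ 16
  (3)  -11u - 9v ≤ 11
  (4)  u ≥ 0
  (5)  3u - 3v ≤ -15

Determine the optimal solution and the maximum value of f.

u = 1/6, v = 31/6, maximum f = -29/3

Corner points and f = 4u - 2v:
  (0, 16/3) → f = -32/3
  (1/6, 31/6) → f = -29/3
  (0, 5) → f = -10

At the optimal vertex, 3u + 3v = 16 and 3u - 3v = -15.
Solving simultaneously gives u = 1/6, v = 31/6.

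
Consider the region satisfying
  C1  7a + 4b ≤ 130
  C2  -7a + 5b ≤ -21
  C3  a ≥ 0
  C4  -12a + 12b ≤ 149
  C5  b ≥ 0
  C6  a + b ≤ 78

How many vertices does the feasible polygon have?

3

Pairwise boundary intersections that survive every other constraint:
  (734/63, 109/9)
  (130/7, 0)
  (3, 0)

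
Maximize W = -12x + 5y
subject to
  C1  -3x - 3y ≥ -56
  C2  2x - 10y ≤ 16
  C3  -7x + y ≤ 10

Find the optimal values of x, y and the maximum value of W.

Corner points and W = -12x + 5y:
  (152/9, 16/9) → W = -1744/9
  (13/12, 211/12) → W = 899/12
  (-29/17, -33/17) → W = 183/17

x = 13/12, y = 211/12, maximum W = 899/12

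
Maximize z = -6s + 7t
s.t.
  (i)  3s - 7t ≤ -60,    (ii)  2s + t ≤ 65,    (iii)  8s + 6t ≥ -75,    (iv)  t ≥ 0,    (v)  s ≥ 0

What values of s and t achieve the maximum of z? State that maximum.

Vertices and z = -6s + 7t:
  (395/17, 315/17) → z = -165/17
  (0, 60/7) → z = 60
  (0, 65) → z = 455

The binding constraints are 2s + t = 65 and s = 0.
Solving simultaneously gives s = 0, t = 65.

s = 0, t = 65, maximum z = 455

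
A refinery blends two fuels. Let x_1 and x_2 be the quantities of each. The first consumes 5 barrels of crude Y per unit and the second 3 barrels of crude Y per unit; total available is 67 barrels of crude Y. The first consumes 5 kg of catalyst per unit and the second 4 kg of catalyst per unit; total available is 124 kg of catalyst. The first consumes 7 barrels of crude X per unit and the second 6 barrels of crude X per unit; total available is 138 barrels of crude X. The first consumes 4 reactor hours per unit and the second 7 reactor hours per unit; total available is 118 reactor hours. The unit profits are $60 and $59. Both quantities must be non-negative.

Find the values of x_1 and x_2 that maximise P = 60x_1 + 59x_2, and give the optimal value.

x_1 = 5, x_2 = 14, maximum P = 1126

Corner points and P = 60x_1 + 59x_2:
  (0, 0) → P = 0
  (0, 118/7) → P = 6962/7
  (67/5, 0) → P = 804
  (5, 14) → P = 1126

The binding constraints are 5x_1 + 3x_2 = 67 and 4x_1 + 7x_2 = 118.
Solving simultaneously gives x_1 = 5, x_2 = 14.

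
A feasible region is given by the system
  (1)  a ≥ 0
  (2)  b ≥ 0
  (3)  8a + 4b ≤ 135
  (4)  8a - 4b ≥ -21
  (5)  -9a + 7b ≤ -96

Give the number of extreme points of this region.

Of the 10 pairwise boundary intersections, those satisfying every inequality are:
  (135/8, 0)
  (32/3, 0)
  (1329/92, 447/92)

3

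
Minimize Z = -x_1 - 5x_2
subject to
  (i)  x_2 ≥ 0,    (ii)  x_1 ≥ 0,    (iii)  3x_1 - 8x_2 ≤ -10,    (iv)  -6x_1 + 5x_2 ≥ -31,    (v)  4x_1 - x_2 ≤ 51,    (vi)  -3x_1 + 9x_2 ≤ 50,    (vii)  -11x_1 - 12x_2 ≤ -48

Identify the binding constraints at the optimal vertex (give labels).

(iv) and (vi)

Feasible corners and Z = -x_1 - 5x_2:
  (0, 50/9) → Z = -250/9
  (0, 4) → Z = -20
  (298/33, 51/11) → Z = -1063/33
  (66/31, 127/62) → Z = -767/62
  (529/39, 131/13) → Z = -2494/39

The minimum is at (529/39, 131/13). Substituting into each constraint, equality holds for (iv) and (vi); the remaining constraints have slack.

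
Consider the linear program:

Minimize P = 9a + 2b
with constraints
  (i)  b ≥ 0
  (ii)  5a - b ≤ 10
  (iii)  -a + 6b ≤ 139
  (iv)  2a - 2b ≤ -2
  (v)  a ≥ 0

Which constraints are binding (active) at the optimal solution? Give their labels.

Feasible corners and P = 9a + 2b:
  (199/29, 705/29) → P = 3201/29
  (11/4, 15/4) → P = 129/4
  (0, 139/6) → P = 139/3
  (0, 1) → P = 2

The minimum is at (0, 1). Substituting into each constraint, equality holds for (iv) and (v); the remaining constraints have slack.

(iv) and (v)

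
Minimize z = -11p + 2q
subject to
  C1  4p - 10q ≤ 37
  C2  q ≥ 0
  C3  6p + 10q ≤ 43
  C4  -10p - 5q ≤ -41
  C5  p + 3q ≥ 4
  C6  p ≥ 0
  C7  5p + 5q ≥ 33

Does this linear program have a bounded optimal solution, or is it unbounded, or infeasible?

bounded optimum

Extreme points and z = -11p + 2q:
  (43/6, 0) → z = -473/6
  (33/5, 0) → z = -363/5
  (23/4, 17/20) → z = -1231/20
The feasible region has finitely many vertices and no improving ray; the minimum is -473/6 at (43/6, 0).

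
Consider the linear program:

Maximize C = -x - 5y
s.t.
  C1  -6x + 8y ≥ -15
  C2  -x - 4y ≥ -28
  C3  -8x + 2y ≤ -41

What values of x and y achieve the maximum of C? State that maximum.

x = 149/26, y = 63/26, maximum C = -232/13

Vertices and C = -x - 5y:
  (71/8, 153/32) → C = -1049/32
  (149/26, 63/26) → C = -232/13
  (110/17, 183/34) → C = -1135/34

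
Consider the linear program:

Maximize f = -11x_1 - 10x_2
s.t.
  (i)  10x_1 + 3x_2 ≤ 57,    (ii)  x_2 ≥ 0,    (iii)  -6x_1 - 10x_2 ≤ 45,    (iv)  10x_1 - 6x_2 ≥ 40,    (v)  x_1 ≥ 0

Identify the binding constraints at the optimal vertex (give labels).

Feasible corners and f = -11x_1 - 10x_2:
  (57/10, 0) → f = -627/10
  (77/15, 17/9) → f = -3391/45
  (4, 0) → f = -44

The maximum is at (4, 0). Substituting into each constraint, equality holds for (ii) and (iv); the remaining constraints have slack.

(ii) and (iv)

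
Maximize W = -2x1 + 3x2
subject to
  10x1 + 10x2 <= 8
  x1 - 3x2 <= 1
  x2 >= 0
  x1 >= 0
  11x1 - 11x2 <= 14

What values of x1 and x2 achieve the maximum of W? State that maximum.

x1 = 0, x2 = 4/5, maximum W = 12/5

Corner points and W = -2x1 + 3x2:
  (4/5, 0) → W = -8/5
  (0, 4/5) → W = 12/5
  (0, 0) → W = 0

The optimum lies where 10x1 + 10x2 = 8 and x1 = 0.
Solving simultaneously gives x1 = 0, x2 = 4/5.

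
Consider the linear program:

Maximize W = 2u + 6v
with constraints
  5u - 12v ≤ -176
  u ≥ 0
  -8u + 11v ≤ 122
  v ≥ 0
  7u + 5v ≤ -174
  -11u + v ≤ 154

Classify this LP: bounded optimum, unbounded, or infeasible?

The boundaries 5u - 12v = -176 and -8u + 11v = 122 meet at (472/41, 798/41), but that point violates 7u + 5v ≤ -174. Every candidate vertex is excluded by some other constraint, so the feasible region is empty.

infeasible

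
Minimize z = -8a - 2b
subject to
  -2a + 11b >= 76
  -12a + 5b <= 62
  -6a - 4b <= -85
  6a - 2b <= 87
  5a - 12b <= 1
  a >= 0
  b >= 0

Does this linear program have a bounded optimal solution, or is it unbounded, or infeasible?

Extreme points and z = -8a - 2b:
  (631/74, 313/37) → z = -3150/37
  (1109/62, 315/31) → z = -5066/31
  (59/26, 232/13) → z = -700/13
  (559/6, 236) → z = -3652/3
The feasible region has finitely many vertices and no improving ray; the minimum is -3652/3 at (559/6, 236).

bounded optimum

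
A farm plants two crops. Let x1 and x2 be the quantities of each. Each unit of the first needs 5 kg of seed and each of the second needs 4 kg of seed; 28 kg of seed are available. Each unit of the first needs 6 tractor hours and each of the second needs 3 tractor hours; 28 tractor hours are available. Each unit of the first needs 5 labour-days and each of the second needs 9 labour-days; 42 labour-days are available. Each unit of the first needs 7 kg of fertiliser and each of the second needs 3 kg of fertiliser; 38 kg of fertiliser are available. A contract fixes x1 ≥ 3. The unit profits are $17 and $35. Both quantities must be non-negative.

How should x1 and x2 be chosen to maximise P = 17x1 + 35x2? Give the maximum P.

x1 = 3, x2 = 3, maximum P = 156

Extreme points and P = 17x1 + 35x2:
  (14/3, 0) → P = 238/3
  (3, 0) → P = 51
  (42/13, 112/39) → P = 6062/39
  (3, 3) → P = 156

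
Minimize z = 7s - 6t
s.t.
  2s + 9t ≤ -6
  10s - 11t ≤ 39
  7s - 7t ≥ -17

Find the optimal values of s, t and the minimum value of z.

Corner points and z = 7s - 6t:
  (285/112, -69/56) → z = 2823/112
  (-195/77, -8/77) → z = -1317/77
  (-460/7, -443/7) → z = -562/7

The binding constraints are 10s - 11t = 39 and 7s - 7t = -17.
Solving simultaneously gives s = -460/7, t = -443/7.

s = -460/7, t = -443/7, minimum z = -562/7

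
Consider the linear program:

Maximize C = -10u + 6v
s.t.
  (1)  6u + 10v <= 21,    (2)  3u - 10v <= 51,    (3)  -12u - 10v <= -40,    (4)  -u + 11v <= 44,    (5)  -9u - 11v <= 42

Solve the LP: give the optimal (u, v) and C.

u = 19/6, v = 1/5, maximum C = -457/15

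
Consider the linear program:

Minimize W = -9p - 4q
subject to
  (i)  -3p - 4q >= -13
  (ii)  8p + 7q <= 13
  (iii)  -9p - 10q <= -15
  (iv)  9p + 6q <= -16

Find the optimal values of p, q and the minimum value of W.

Vertices and W = -9p - 4q:
  (-35/3, 12) → W = 57
  (-71/9, 55/6) → W = 103/3
  (-125/18, 31/4) → W = 63/2

p = -125/18, q = 31/4, minimum W = 63/2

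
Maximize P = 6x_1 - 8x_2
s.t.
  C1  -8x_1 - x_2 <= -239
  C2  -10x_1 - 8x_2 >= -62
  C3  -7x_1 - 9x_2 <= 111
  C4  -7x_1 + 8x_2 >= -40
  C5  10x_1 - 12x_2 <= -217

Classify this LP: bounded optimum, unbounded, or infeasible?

The boundaries -8x_1 - x_2 = -239 and 10x_1 - 12x_2 = -217 meet at (2651/106, 2063/53), but that point violates -10x_1 - 8x_2 ≥ -62. Every candidate vertex is excluded by some other constraint, so the feasible region is empty.

infeasible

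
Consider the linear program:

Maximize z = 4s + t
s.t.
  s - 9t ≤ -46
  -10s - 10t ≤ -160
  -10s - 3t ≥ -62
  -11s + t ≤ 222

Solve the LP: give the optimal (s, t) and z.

Feasible corners and z = 4s + t:
  (2, 14) → z = 22
  (-103/6, 199/6) → z = -71/2
  (-604/43, 2902/43) → z = 486/43

At the optimal vertex, -10s - 10t = -160 and -10s - 3t = -62.
Solving simultaneously gives s = 2, t = 14.

s = 2, t = 14, maximum z = 22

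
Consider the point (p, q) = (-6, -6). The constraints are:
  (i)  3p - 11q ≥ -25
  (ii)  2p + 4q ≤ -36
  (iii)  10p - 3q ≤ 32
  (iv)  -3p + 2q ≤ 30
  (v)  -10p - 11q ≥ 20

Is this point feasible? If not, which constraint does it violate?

feasible

(i): 48 ≥ -25 ✓
(ii): -36 ≤ -36 ✓
(iii): -42 ≤ 32 ✓
(iv): 6 ≤ 30 ✓
(v): 126 ≥ 20 ✓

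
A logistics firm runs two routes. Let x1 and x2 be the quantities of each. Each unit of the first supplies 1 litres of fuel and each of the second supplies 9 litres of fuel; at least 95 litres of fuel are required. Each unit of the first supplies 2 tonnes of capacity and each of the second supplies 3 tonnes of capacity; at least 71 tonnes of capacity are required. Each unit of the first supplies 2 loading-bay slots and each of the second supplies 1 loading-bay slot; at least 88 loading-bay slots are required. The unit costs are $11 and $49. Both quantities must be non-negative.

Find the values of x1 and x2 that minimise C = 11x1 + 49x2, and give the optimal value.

The feasible region is unbounded (it extends along (0, 1), (1, 0)), but C strictly increases along every unbounded feasible direction, so there is no improving ray and the minimum is attained at a vertex.

The binding constraints are x1 + 9x2 = 95 and 2x1 + x2 = 88.
Solving simultaneously gives x1 = 41, x2 = 6.

x1 = 41, x2 = 6, minimum C = 745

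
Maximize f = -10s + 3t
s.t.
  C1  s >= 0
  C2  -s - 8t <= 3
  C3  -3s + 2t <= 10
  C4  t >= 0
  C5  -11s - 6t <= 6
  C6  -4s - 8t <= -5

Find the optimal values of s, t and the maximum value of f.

s = 0, t = 5, maximum f = 15

Vertices and f = -10s + 3t:
  (0, 5) → f = 15
  (0, 5/8) → f = 15/8
  (5/4, 0) → f = -25/2
The feasible region is unbounded (it extends along (2, 3), (1, 0)), but f strictly decreases along every unbounded feasible direction, so there is no improving ray and the maximum is attained at a vertex.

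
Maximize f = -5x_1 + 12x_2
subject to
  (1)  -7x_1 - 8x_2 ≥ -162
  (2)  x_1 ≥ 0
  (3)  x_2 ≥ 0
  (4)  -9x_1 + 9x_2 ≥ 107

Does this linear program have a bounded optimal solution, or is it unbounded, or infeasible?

bounded optimum

Corner points and f = -5x_1 + 12x_2:
  (0, 81/4) → f = 243
  (602/135, 2207/135) → f = 23474/135
  (0, 107/9) → f = 428/3
The feasible region has finitely many vertices and no improving ray; the maximum is 243 at (0, 81/4).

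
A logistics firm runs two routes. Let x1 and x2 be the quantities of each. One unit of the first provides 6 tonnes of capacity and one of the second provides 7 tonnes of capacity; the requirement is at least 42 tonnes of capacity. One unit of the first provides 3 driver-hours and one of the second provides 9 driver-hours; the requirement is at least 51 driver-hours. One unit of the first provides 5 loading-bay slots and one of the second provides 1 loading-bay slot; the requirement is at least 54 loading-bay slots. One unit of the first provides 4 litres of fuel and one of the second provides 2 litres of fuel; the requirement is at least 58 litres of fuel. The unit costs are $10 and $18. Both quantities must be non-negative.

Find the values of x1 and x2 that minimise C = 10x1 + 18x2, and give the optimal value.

x1 = 14, x2 = 1, minimum C = 158

Corner points and C = 10x1 + 18x2:
  (0, 54) → C = 972
  (17, 0) → C = 170
  (14, 1) → C = 158
  (25/3, 37/3) → C = 916/3
The feasible region is unbounded (it extends along (0, 1), (1, 0)), but C strictly increases along every unbounded feasible direction, so there is no improving ray and the minimum is attained at a vertex.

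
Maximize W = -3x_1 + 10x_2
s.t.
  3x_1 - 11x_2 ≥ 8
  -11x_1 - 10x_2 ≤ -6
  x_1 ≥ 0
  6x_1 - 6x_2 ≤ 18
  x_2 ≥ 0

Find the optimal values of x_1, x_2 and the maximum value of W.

Feasible corners and W = -3x_1 + 10x_2:
  (25/8, 1/8) → W = -65/8
  (8/3, 0) → W = -8
  (3, 0) → W = -9

x_1 = 8/3, x_2 = 0, maximum W = -8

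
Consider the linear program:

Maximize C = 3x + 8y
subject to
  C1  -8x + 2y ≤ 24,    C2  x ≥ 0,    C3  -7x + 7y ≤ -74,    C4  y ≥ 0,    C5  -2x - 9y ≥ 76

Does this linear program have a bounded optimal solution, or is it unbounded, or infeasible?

infeasible

The boundaries x = 0 and -7x + 7y = -74 meet at (0, -74/7), but that point violates y ≥ 0. Every candidate vertex is excluded by some other constraint, so the feasible region is empty.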